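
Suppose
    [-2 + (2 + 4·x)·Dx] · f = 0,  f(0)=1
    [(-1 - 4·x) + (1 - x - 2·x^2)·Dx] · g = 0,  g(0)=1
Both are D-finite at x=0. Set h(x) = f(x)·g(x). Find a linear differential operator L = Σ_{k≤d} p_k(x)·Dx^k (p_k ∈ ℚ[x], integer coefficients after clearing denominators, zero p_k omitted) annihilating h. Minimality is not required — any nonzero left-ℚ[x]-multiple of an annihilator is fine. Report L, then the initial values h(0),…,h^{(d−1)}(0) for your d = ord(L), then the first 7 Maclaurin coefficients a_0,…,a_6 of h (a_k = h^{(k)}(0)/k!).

f: a_k = 1, 1, -1/2, 1/2, -5/8, 7/8, -21/16, …
g: a_k = 1, 1, 3, 5, 11, 21, 43, …
Product ⇒ symmetric product L₀, ord ≤ 1.
L = (2 + 5·x + 6·x^2) + (-1 - x + 4·x^2 + 4·x^3)·Dx  (order 1).
h: a_k = 1, 2, 7/2, 8, 115/8, 125/4, 939/16, …
ICs: h(0) = 1.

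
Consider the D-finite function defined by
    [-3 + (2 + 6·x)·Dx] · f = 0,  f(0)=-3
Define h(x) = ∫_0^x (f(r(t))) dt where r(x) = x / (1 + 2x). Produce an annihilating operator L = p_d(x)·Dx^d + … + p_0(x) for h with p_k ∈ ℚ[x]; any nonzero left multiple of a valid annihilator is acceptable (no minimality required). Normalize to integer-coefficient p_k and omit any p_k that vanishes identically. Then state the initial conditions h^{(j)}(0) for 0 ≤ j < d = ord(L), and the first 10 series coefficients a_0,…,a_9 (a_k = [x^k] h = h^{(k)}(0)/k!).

f: a_k = -3, -9/2, 27/8, -81/16, 1215/128, -5103/256, 45927/1024, -216513/2048, 8444007/32768, -42220035/65536, …
L₀ from L_f via x↦r, Dx↦r'^{-1}Dx.
∫: right-multiply L₀ by Dx.
L = -3·Dx + (2 + 14·x + 20·x^2)·Dx^2  (order 2).
h: a_k = 0, -3, -9/4, 33/8, -585/64, 2979/128, -33909/512, 1477503/7168, -11283849/16384, 79707215/32768, …
ICs: h(0) = 0, h′(0) = -3.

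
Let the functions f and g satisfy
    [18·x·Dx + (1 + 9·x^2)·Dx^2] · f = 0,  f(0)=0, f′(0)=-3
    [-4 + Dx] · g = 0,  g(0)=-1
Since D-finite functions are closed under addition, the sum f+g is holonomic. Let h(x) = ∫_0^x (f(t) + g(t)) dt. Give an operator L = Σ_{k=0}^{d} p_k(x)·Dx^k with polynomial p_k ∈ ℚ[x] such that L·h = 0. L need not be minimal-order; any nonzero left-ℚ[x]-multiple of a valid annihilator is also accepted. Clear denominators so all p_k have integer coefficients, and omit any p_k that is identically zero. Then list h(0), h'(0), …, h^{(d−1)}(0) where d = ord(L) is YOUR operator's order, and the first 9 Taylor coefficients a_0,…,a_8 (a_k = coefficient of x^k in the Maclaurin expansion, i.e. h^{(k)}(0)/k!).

f: a_k = 0, -3, 0, 9, 0, -243/5, 0, 2187/7, 0, …
g: a_k = -1, -4, -8, -32/3, -32/3, -128/15, -256/45, -1024/315, -512/315, …
L₀ := lclm(L_f,L_g); ord L₀ ≤ 2+1.
∫: right-multiply L₀ by Dx.
L = (36 - 144·x - 972·x^2 - 1296·x^3)·Dx^2 + (-17 + 99·x^2 - 648·x^4)·Dx^3 + (2 + 9·x + 36·x^2 + 81·x^3 + 162·x^4)·Dx^4  (order 4).
h: a_k = 0, -1, -7/2, -8/3, -5/12, -32/15, -857/90, -256/315, 13913/360, …
ICs: h(0) = 0, h′(0) = -1, h′′(0) = -7, h′′′(0) = -16.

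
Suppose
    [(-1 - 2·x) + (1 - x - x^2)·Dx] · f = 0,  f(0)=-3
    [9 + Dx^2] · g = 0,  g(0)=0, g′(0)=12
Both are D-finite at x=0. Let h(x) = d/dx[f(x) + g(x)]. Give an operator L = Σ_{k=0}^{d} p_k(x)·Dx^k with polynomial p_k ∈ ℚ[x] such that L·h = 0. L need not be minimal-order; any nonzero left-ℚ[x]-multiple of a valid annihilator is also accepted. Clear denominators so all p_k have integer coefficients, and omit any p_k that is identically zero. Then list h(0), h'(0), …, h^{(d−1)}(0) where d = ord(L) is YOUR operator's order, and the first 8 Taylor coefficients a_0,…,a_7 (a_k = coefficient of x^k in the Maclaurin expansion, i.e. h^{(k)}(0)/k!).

f: a_k = -3, -3, -6, -9, -15, -24, -39, -63, …
g: a_k = 0, 12, 0, -18, 0, 81/10, 0, -243/140, …
f+g: L₀ = lclm(L_f,L_g), ord ≤ 1+2.
h₀' ⇒ L via d/dx closure of L₀.
L = (468 + 1026·x + 1170·x^2 + 450·x^3 + 630·x^4 + 486·x^5 + 162·x^6) + (-81 - 63·x + 252·x^2 + 45·x^3 - 90·x^4 + 153·x^5 + 189·x^6 + 54·x^7)·Dx + (52 + 114·x + 130·x^2 + 50·x^3 + 70·x^4 + 54·x^5 + 18·x^6)·Dx^2 + (-9 - 7·x + 28·x^2 + 5·x^3 - 10·x^4 + 17·x^5 + 21·x^6 + 6·x^7)·Dx^3  (order 3).
h: a_k = 9, -12, -81, -60, -159/2, -234, -9063/20, -816, …
ICs: h(0) = 9, h′(0) = -12, h′′(0) = -162.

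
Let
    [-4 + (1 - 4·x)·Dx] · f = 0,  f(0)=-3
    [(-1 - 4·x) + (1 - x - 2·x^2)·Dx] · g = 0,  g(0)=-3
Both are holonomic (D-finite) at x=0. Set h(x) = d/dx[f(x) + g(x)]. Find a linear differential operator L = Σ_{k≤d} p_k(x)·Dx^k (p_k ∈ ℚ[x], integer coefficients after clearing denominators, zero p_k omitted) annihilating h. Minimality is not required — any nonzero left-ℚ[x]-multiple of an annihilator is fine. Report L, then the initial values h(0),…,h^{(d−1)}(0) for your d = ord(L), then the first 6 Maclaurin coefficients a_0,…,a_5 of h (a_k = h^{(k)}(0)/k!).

L = (168 + 192·x + 1728·x^2 - 768·x^3 + 768·x^4) + (-33 - 144·x + 264·x^2 + 1056·x^3 - 576·x^4 + 768·x^5)·Dx + (1 + 13·x - 100·x^2 + 120·x^3 + 40·x^4 - 64·x^5 + 128·x^6)·Dx^2  (order 2).
h: a_k = -15, -114, -621, -3204, -15675, -74502, …
ICs: h(0) = -15, h′(0) = -114.

f: a_k = -3, -12, -48, -192, -768, -3072, …
g: a_k = -3, -3, -9, -15, -33, -63, …
L₀ := lclm(L_f,L_g); ord L₀ ≤ 1+1.
Derive L from L₀ (diff closure).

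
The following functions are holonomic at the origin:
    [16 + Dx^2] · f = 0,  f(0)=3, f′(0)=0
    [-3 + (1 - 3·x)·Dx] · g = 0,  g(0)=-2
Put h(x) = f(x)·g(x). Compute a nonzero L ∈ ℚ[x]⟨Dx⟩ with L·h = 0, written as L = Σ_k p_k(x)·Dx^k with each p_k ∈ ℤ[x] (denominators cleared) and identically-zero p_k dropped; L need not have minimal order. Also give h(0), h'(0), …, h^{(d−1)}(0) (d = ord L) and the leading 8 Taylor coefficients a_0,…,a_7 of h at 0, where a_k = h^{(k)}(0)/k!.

f: a_k = 3, 0, -24, 0, 32, 0, -256/15, 0, …
g: a_k = -2, -6, -18, -54, -162, -486, -1458, -4374, …
Product ⇒ symmetric product L₀, ord ≤ 2.
L = (-16 + 48·x) + 6·Dx + (-1 + 3·x)·Dx^2  (order 2).
h: a_k = -6, -18, -6, -18, -118, -354, -15418/15, -15418/5, …
ICs: h(0) = -6, h′(0) = -18.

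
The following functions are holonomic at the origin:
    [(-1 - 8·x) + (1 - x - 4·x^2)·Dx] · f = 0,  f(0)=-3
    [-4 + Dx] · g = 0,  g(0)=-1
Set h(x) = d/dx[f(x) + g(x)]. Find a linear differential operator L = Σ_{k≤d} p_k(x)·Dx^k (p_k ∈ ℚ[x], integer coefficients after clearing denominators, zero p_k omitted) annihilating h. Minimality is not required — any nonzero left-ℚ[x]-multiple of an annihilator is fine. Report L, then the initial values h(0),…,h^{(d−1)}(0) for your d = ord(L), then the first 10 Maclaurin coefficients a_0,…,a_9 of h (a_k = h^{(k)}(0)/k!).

L = (28 + 848·x + 896·x^2 + 4608·x^3 + 3072·x^4) + (-19 - 192·x - 472·x^2 - 1152·x^3 + 640·x^4 + 1024·x^5)·Dx + (3 - 5·x + 62·x^2 - 352·x^4 - 256·x^5)·Dx^2  (order 2).
h: a_k = -7, -46, -113, -1172/3, -3053/3, -49382/15, -417769/45, -8811496/315, -24913193/315, -645452642/2835, …
ICs: h(0) = -7, h′(0) = -46.

f: a_k = -3, -3, -15, -27, -87, -195, -543, -1323, -3495, -8787, …
g: a_k = -1, -4, -8, -32/3, -32/3, -128/15, -256/45, -1024/315, -512/315, -2048/2835, …
L₀ := lclm(L_f,L_g); ord L₀ ≤ 1+1.
h=h₀': d/dx-closure on L₀ ⇒ L.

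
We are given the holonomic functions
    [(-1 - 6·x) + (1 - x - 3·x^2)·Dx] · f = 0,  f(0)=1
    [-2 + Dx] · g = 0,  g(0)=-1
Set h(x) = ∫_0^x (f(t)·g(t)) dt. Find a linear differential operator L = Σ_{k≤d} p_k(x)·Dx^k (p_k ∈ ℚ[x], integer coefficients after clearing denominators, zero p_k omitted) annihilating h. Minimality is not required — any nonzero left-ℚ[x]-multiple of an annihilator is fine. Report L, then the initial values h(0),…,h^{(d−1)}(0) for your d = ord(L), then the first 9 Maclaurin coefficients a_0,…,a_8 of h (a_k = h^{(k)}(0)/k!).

f: a_k = 1, 1, 4, 7, 19, 40, 97, 217, 508, …
g: a_k = -1, -2, -2, -4/3, -2/3, -4/15, -4/45, -8/315, -2/315, …
Sym-product of L_f,L_g gives L₀ (≤ ord 1).
Integrate: L := L₀·Dx.
L = (3 + 4·x - 6·x^2)·Dx + (-1 + x + 3·x^2)·Dx^2  (order 2).
h: a_k = 0, -1, -3/2, -8/3, -55/12, -43/5, -737/45, -10231/315, -54829/840, …
ICs: h(0) = 0, h′(0) = -1.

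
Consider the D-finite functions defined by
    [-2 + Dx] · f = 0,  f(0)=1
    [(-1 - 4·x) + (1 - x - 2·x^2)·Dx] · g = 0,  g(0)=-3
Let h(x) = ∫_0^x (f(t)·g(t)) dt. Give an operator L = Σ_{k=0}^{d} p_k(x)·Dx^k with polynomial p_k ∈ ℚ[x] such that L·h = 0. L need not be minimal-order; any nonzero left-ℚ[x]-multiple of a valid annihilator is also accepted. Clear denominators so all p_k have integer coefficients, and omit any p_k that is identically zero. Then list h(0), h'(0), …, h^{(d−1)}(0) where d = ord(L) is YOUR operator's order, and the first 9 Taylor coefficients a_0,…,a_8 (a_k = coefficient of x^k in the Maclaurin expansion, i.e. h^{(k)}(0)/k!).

L = (3 + 2·x - 4·x^2)·Dx + (-1 + x + 2·x^2)·Dx^2  (order 2).
h: a_k = 0, -3, -9/2, -7, -43/4, -87/5, -869/30, -5221/105, -24351/280, …
ICs: h(0) = 0, h′(0) = -3.

f: a_k = 1, 2, 2, 4/3, 2/3, 4/15, 4/45, 8/315, 2/315, …
g: a_k = -3, -3, -9, -15, -33, -63, -129, -255, -513, …
L₀ := L_f ⊗_s L_g (sym. prod.), ord ≤ 1.
Integrate: L := L₀·Dx.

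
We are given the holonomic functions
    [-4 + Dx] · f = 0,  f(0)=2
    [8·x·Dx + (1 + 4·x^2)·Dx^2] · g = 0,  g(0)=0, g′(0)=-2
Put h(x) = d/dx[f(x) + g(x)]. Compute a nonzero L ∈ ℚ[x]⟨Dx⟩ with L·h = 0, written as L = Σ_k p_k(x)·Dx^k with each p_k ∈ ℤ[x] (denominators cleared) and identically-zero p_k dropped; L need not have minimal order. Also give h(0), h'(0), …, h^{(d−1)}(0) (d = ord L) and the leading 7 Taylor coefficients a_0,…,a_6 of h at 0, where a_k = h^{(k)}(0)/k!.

L = (8 - 32·x - 96·x^2 - 128·x^3) + (-6 - 8·x^2 - 64·x^4)·Dx + (1 + 2·x + 8·x^2 + 8·x^3 + 16·x^4)·Dx^2  (order 2).
h: a_k = 6, 32, 72, 256/3, 160/3, 1024/15, 7808/45, …
ICs: h(0) = 6, h′(0) = 32.

f: a_k = 2, 8, 16, 64/3, 64/3, 256/15, 512/45, …
g: a_k = 0, -2, 0, 8/3, 0, -32/5, 0, …
f+g: L₀ = lclm(L_f,L_g), ord ≤ 1+2.
h₀' ⇒ L via d/dx closure of L₀.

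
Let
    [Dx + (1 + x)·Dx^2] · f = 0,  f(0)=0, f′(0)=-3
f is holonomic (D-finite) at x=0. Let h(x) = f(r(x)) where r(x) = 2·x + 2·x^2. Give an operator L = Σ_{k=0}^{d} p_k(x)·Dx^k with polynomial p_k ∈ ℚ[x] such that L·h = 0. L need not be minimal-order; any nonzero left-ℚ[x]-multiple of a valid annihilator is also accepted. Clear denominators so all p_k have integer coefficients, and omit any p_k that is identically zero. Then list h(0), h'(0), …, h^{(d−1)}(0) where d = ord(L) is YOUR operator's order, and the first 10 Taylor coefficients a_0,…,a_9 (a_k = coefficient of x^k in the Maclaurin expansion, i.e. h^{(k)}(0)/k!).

L = (4·x + 4·x^2)·Dx + (1 + 4·x + 6·x^2 + 4·x^3)·Dx^2  (order 2).
h: a_k = 0, -6, 0, 4, -6, 24/5, 0, -48/7, 12, -32/3, …
ICs: h(0) = 0, h′(0) = -6.

f: a_k = 0, -3, 3/2, -1, 3/4, -3/5, 1/2, -3/7, 3/8, -1/3, …
h₀=f(r): pull back L_f along r ⇒ L₀.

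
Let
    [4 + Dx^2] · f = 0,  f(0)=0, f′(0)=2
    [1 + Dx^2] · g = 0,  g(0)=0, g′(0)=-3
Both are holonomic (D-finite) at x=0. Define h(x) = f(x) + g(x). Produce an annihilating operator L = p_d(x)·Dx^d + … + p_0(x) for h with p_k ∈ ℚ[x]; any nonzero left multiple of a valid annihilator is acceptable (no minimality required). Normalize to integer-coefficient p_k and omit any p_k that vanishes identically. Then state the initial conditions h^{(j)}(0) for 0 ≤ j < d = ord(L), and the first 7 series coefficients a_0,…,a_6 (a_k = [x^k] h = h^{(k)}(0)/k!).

f: a_k = 0, 2, 0, -4/3, 0, 4/15, 0, …
g: a_k = 0, -3, 0, 1/2, 0, -1/40, 0, …
Sum ⇒ L₀ = lclm(L_f,L_g) in ℚ(x)⟨Dx⟩.
L = 4 + 5·Dx^2 + Dx^4  (order 4).
h: a_k = 0, -1, 0, -5/6, 0, 29/120, 0, …
ICs: h(0) = 0, h′(0) = -1, h′′(0) = 0, h′′′(0) = -5.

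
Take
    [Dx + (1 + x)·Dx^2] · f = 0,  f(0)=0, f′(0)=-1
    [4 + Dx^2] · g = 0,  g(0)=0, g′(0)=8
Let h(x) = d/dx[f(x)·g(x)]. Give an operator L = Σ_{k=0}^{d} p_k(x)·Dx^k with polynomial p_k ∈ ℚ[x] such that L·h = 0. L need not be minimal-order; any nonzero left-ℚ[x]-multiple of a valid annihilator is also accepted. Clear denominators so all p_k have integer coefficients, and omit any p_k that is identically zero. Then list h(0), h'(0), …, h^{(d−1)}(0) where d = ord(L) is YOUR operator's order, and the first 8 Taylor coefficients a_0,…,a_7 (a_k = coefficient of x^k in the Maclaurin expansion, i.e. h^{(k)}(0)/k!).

f: a_k = 0, -1, 1/2, -1/3, 1/4, -1/5, 1/6, -1/7, …
g: a_k = 0, 8, 0, -16/3, 0, 16/15, 0, -32/315, …
f·g: L₀ = L_f ⊗_s L_g, ord ≤ 2·2.
Differentiate: ansatz ord ≤ ord L₀ ⇒ L.
L = (-56 + 896·x + 4416·x^2 + 8064·x^3 + 7136·x^4 + 3072·x^5 + 512·x^6) + (72 + 776·x + 2080·x^2 + 2400·x^3 + 1280·x^4 + 256·x^5)·Dx + (70 + 824·x + 2780·x^2 + 4416·x^3 + 3664·x^4 + 1536·x^5 + 256·x^6)·Dx^2 + (18 + 194·x + 520·x^2 + 600·x^3 + 320·x^4 + 64·x^5)·Dx^3 + (21 + 150·x + 419·x^2 + 600·x^3 + 470·x^4 + 192·x^5 + 32·x^6)·Dx^4  (order 4).
h: a_k = 0, -16, 12, 32/3, -10/3, -16/3, 56/15, -832/315, …
ICs: h(0) = 0, h′(0) = -16, h′′(0) = 24, h′′′(0) = 64.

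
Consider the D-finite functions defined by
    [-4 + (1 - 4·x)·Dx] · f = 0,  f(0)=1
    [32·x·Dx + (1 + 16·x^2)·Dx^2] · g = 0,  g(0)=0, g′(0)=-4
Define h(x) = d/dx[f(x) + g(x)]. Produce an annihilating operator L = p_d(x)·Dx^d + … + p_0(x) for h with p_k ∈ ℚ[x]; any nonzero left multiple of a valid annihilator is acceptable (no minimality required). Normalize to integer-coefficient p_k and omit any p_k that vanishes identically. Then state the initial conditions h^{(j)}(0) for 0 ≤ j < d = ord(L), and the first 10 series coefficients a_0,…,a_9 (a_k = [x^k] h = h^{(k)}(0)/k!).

L = (-32 + 512·x + 1536·x^2) + (16 - 32·x + 256·x^2 + 1536·x^3)·Dx + (-1 + 256·x^4)·Dx^2  (order 2).
h: a_k = 0, 32, 256, 1024, 4096, 24576, 131072, 524288, 2097152, 10485760, …
ICs: h(0) = 0, h′(0) = 32.

f: a_k = 1, 4, 16, 64, 256, 1024, 4096, 16384, 65536, 262144, …
g: a_k = 0, -4, 0, 64/3, 0, -1024/5, 0, 16384/7, 0, -262144/9, …
h₀=f+g: left-lcm gives L₀, ord ≤ 3.
h₀' ⇒ L via d/dx closure of L₀.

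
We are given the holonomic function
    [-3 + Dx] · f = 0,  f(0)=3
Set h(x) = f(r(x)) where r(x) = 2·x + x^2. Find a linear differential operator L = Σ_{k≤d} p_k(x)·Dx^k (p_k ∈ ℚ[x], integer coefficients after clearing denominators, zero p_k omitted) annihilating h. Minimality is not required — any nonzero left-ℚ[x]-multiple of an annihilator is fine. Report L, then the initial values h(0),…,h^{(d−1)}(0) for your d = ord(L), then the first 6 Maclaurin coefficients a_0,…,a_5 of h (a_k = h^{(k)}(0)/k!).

L = (-6 - 6·x) + Dx  (order 1).
h: a_k = 3, 18, 63, 162, 675/2, 2997/5, …
ICs: h(0) = 3.

f: a_k = 3, 9, 27/2, 27/2, 81/8, 243/40, …
L₀ from L_f via x↦r, Dx↦r'^{-1}Dx.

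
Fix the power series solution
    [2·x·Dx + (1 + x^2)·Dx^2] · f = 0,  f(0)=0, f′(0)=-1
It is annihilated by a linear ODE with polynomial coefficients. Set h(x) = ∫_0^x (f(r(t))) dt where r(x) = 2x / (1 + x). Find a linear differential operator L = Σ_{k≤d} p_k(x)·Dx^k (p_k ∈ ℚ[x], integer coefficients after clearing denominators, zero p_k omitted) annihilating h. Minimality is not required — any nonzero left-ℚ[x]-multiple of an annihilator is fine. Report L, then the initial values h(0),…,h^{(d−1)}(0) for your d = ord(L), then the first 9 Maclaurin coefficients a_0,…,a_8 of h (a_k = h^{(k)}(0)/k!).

L = (2 + 10·x)·Dx^2 + (1 + 2·x + 5·x^2)·Dx^3  (order 3).
h: a_k = 0, 0, -1, 2/3, 1/6, -6/5, 19/15, 22/21, -139/28, …
ICs: h(0) = 0, h′(0) = 0, h′′(0) = -2.

f: a_k = 0, -1, 0, 1/3, 0, -1/5, 0, 1/7, 0, …
Substitute x→r, Dx→(1/r')Dx; clear ⇒ L₀.
∫: right-multiply L₀ by Dx.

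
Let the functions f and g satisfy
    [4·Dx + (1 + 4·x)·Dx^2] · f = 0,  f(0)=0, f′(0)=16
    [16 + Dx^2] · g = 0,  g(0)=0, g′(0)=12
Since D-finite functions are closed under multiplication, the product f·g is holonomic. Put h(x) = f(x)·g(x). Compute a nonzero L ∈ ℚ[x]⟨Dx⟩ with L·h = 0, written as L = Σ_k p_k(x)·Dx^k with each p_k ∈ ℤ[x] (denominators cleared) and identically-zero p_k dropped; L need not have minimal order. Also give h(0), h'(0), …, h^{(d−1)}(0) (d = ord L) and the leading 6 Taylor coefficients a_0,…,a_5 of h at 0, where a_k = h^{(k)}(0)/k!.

f: a_k = 0, 16, -32, 256/3, -256, 4096/5, …
g: a_k = 0, 12, 0, -32, 0, 128/5, …
f·g: L₀ = L_f ⊗_s L_g, ord ≤ 2·2.
L = (-768 + 6144·x + 77824·x^2 + 262144·x^3 + 262144·x^4) + (256 + 5120·x + 24576·x^2 + 32768·x^3)·Dx + (1280·x + 10752·x^2 + 32768·x^3 + 32768·x^4)·Dx^2 + (16 + 320·x + 1536·x^2 + 2048·x^3)·Dx^3 + (3 + 56·x + 368·x^2 + 1024·x^3 + 1024·x^4)·Dx^4  (order 4).
h: a_k = 0, 0, 192, -384, 512, -2048, …
ICs: h(0) = 0, h′(0) = 0, h′′(0) = 384, h′′′(0) = -2304.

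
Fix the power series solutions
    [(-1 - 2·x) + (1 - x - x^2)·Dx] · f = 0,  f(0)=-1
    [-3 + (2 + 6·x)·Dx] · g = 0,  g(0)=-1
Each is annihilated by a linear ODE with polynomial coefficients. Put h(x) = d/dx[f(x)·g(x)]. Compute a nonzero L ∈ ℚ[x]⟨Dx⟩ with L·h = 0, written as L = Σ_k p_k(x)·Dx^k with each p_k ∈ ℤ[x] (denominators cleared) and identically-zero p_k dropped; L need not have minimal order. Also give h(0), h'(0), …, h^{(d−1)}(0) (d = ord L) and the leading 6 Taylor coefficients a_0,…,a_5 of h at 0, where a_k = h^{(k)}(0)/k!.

L = (19 + 186·x + 321·x^2 + 210·x^3 + 135·x^4) + (-10 - 34·x - 6·x^2 + 50·x^3 + 114·x^4 + 54·x^5)·Dx  (order 1).
h: a_k = 5/2, 19/4, 315/16, 739/32, 24295/256, 30117/512, …
ICs: h(0) = 5/2.

f: a_k = -1, -1, -2, -3, -5, -8, …
g: a_k = -1, -3/2, 9/8, -27/16, 405/128, -1701/256, …
Product ⇒ symmetric product L₀, ord ≤ 1.
h₀' ⇒ L via d/dx closure of L₀.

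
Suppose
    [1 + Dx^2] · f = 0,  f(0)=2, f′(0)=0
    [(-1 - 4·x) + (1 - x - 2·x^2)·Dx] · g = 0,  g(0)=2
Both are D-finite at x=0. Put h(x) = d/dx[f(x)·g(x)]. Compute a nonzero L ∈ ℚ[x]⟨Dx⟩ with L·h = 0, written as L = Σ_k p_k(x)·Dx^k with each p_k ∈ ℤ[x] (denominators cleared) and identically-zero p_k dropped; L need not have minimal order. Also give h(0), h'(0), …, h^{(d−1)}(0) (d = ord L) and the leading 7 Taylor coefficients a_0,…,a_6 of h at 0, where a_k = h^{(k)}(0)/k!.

L = (31 - 2·x - 3·x^2 + 4·x^3 + 4·x^4) + (10 + 42·x + 12·x^2 + 16·x^3)·Dx + (-3 + 2·x + 5·x^2 + 4·x^3 + 4·x^4)·Dx^2  (order 2).
h: a_k = 4, 20, 54, 458/3, 2225/6, 27089/30, 376523/180, …
ICs: h(0) = 4, h′(0) = 20.

f: a_k = 2, 0, -1, 0, 1/12, 0, -1/360, …
g: a_k = 2, 2, 6, 10, 22, 42, 86, …
L₀ := L_f ⊗_s L_g (sym. prod.), ord ≤ 2.
h=h₀': d/dx-closure on L₀ ⇒ L.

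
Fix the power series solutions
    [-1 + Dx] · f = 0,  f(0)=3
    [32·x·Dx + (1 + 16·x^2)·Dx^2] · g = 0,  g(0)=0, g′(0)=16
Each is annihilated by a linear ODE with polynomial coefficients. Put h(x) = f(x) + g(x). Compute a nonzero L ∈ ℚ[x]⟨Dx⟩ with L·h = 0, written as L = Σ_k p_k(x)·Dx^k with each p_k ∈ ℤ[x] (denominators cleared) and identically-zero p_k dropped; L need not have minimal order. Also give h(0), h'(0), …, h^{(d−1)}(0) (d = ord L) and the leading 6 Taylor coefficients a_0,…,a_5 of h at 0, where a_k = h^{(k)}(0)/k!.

f: a_k = 3, 3, 3/2, 1/2, 1/8, 1/40, …
g: a_k = 0, 16, 0, -256/3, 0, 4096/5, …
Weyl lclm of L_f,L_g ⇒ L₀ (ord ≤ 3).
L = (32 - 32·x - 1536·x^2 - 512·x^3)·Dx + (-33 + 1504·x^2 - 256·x^4)·Dx^2 + (1 + 32·x + 32·x^2 + 512·x^3 + 256·x^4)·Dx^3  (order 3).
h: a_k = 3, 19, 3/2, -509/6, 1/8, 32769/40, …
ICs: h(0) = 3, h′(0) = 19, h′′(0) = 3.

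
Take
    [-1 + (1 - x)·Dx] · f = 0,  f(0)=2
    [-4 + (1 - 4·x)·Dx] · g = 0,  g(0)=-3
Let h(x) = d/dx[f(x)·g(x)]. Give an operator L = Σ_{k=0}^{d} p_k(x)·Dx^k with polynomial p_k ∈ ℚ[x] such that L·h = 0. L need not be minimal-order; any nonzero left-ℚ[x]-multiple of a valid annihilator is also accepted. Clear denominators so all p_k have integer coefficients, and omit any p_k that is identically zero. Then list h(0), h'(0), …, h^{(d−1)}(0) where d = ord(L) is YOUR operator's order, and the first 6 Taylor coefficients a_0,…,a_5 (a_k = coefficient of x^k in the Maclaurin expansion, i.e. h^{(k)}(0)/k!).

f: a_k = 2, 2, 2, 2, 2, 2, …
g: a_k = -3, -12, -48, -192, -768, -3072, …
h₀=f·g: eliminate ⇒ L₀, order ≤ 1·1.
h=h₀': d/dx-closure on L₀ ⇒ L.
L = (42 - 120·x + 96·x^2) + (-5 + 33·x - 60·x^2 + 32·x^3)·Dx  (order 1).
h: a_k = -30, -252, -1530, -8184, -40950, -196596, …
ICs: h(0) = -30.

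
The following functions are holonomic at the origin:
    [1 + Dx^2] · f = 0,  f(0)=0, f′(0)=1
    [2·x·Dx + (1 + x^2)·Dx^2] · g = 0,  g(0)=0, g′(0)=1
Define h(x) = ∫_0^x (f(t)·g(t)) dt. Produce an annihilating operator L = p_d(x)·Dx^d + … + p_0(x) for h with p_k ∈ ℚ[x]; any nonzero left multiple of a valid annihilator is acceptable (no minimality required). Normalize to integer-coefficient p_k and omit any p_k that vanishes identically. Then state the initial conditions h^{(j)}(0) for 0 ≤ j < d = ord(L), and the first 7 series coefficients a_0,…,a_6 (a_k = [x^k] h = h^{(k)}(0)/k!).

f: a_k = 0, 1, 0, -1/6, 0, 1/120, 0, …
g: a_k = 0, 1, 0, -1/3, 0, 1/5, 0, …
Sym-product of L_f,L_g gives L₀ (≤ ord 4).
h=∫h₀ ⇒ L = L₀·Dx.
L = (10 + 26·x^2 + 11·x^4 + 4·x^6 + x^8)·Dx + (12·x + 20·x^3 + 12·x^5 + 4·x^7)·Dx^2 + (12 + 32·x^2 + 18·x^4 + 8·x^6 + 2·x^8)·Dx^3 + (12·x + 20·x^3 + 12·x^5 + 4·x^7)·Dx^4 + (2 + 6·x^2 + 7·x^4 + 4·x^6 + x^8)·Dx^5  (order 5).
h: a_k = 0, 0, 0, 1/3, 0, -1/10, 0, …
ICs: h(0) = 0, h′(0) = 0, h′′(0) = 0, h′′′(0) = 2, h′′′′(0) = 0.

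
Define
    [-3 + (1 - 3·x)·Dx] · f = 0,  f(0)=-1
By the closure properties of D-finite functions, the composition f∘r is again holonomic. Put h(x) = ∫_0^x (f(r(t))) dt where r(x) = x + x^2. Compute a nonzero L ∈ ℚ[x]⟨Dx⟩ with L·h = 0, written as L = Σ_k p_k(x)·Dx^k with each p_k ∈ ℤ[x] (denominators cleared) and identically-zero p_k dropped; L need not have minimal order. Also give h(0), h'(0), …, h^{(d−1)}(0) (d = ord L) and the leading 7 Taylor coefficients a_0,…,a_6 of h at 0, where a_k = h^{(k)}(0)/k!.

L = (3 + 6·x)·Dx + (-1 + 3·x + 3·x^2)·Dx^2  (order 2).
h: a_k = 0, -1, -3/2, -4, -45/4, -171/5, -108, …
ICs: h(0) = 0, h′(0) = -1.

f: a_k = -1, -3, -9, -27, -81, -243, -729, …
Substitute x→r, Dx→(1/r')Dx; clear ⇒ L₀.
h=∫₀ˣh₀: take L = L₀·Dx.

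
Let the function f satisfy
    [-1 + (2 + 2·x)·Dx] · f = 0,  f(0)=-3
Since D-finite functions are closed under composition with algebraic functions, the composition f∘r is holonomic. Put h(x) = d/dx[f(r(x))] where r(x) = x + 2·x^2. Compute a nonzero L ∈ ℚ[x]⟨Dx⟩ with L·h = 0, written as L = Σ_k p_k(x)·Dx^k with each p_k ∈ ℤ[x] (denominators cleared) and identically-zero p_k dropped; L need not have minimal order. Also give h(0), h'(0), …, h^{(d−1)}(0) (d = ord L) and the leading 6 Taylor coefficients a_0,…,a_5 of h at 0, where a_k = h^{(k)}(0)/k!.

L = 7 + (-2 - 10·x - 12·x^2 - 16·x^3)·Dx  (order 1).
h: a_k = -3/2, -21/4, 63/16, 63/32, -1785/256, 1701/512, …
ICs: h(0) = -3/2.

f: a_k = -3, -3/2, 3/8, -3/16, 15/128, -21/256, …
h₀=f(r): pull back L_f along r ⇒ L₀.
Differentiate: ansatz ord ≤ ord L₀ ⇒ L.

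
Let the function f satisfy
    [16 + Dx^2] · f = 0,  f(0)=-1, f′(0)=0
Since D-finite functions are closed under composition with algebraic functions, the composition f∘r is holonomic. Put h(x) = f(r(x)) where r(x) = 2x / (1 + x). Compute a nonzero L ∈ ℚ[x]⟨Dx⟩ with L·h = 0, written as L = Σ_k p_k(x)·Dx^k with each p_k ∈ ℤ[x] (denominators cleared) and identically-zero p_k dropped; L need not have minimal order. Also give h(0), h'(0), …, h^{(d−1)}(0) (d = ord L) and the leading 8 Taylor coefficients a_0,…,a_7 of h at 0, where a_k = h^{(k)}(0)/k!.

f: a_k = -1, 0, 8, 0, -32/3, 0, 256/45, 0, …
h₀=f(r): pull back L_f along r ⇒ L₀.
L = 64 + (2 + 6·x + 6·x^2 + 2·x^3)·Dx + (1 + 4·x + 6·x^2 + 4·x^3 + x^4)·Dx^2  (order 2).
h: a_k = -1, 0, 32, -64, -224/3, 1664/3, -53216/45, 5184/5, …
ICs: h(0) = -1, h′(0) = 0.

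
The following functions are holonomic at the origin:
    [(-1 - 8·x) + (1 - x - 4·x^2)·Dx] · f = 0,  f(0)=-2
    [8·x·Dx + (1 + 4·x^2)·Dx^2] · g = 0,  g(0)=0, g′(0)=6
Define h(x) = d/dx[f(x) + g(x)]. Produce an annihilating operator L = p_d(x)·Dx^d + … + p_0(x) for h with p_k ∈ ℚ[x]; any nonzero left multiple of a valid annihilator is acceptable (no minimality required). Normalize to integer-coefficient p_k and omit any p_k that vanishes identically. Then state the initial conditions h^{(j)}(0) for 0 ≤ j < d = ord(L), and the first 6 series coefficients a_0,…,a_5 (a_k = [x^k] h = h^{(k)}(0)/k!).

f: a_k = -2, -2, -10, -18, -58, -130, …
g: a_k = 0, 6, 0, -8, 0, 96/5, …
h₀=f+g: left-lcm gives L₀, ord ≤ 3.
Differentiate: ansatz ord ≤ ord L₀ ⇒ L.
L = (-40 + 160·x + 2272·x^2 + 4608·x^3 + 16896·x^4 + 6144·x^6) + (31 + 264·x + 364·x^2 + 2208·x^3 + 4160·x^4 + 12800·x^5 + 768·x^6 + 6144·x^7)·Dx + (-5 - 11·x - 80·x^2 + 116·x^3 + 80·x^4 + 704·x^5 + 1536·x^6 + 256·x^7 + 1024·x^8)·Dx^2  (order 2).
h: a_k = 4, -20, -78, -232, -554, -2172, …
ICs: h(0) = 4, h′(0) = -20.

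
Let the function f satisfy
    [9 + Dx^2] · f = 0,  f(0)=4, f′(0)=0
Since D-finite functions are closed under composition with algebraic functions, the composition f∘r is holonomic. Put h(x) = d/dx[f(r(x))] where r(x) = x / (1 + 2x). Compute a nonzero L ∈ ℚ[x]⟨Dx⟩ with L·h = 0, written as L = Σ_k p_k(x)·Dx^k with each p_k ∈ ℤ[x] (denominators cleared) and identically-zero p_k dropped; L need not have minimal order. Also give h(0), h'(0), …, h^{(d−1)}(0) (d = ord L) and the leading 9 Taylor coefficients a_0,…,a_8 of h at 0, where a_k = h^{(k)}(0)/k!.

f: a_k = 4, 0, -18, 0, 27/2, 0, -81/20, 0, 729/1120, …
h₀=f(r): pull back L_f along r ⇒ L₀.
h=h₀': d/dx-closure on L₀ ⇒ L.
L = (33 + 96·x + 96·x^2) + (12 + 72·x + 144·x^2 + 96·x^3)·Dx + (1 + 8·x + 24·x^2 + 32·x^3 + 16·x^4)·Dx^2  (order 2).
h: a_k = 0, -36, 216, -810, 2340, -54243/10, 47061/5, -188955/28, -2492289/70, …
ICs: h(0) = 0, h′(0) = -36.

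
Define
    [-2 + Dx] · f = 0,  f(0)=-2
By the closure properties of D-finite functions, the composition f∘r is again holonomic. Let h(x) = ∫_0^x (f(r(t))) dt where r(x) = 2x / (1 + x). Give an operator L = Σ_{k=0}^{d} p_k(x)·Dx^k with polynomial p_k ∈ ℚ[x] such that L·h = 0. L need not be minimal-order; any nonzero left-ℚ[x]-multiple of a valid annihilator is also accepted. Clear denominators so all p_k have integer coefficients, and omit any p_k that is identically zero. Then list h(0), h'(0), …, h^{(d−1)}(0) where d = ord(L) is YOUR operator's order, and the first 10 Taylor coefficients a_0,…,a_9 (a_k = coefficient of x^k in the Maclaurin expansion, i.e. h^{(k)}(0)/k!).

f: a_k = -2, -4, -4, -8/3, -4/3, -8/15, -8/45, -16/315, -4/315, -8/2835, …
h₀=f(r): pull back L_f along r ⇒ L₀.
∫: right-multiply L₀ by Dx.
L = -4·Dx + (1 + 2·x + x^2)·Dx^2  (order 2).
h: a_k = 0, -2, -4, -8/3, 2/3, 8/15, -28/45, 88/315, 17/315, -632/2835, …
ICs: h(0) = 0, h′(0) = -2.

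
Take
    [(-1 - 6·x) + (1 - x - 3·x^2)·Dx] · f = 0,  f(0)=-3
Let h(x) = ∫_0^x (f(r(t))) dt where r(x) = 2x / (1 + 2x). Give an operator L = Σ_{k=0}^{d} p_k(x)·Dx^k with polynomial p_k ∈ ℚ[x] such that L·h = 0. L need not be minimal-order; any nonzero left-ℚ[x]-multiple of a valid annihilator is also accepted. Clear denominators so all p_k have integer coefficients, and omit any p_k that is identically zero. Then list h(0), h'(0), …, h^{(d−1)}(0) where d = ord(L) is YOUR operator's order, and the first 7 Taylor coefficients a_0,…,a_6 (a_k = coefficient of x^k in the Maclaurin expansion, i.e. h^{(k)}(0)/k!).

L = (2 + 28·x)·Dx + (-1 - 4·x + 8·x^2 + 24·x^3)·Dx^2  (order 2).
h: a_k = 0, -3, -3, -12, 0, -432/5, 144, …
ICs: h(0) = 0, h′(0) = -3.

f: a_k = -3, -3, -12, -21, -57, -120, -291, …
Change of var in L_f (x↦r) gives L₀.
h=∫₀ˣh₀: take L = L₀·Dx.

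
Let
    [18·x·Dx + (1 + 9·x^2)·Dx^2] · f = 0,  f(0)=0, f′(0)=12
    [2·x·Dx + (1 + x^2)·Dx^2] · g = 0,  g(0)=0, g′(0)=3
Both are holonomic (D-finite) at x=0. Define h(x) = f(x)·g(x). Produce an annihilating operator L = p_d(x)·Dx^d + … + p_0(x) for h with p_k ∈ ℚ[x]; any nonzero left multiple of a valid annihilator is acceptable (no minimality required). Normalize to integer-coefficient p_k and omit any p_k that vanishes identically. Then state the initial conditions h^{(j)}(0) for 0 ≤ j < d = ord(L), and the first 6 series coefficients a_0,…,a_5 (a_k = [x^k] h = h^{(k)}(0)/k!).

f: a_k = 0, 12, 0, -36, 0, 972/5, …
g: a_k = 0, 3, 0, -1, 0, 3/5, …
Sym-product of L_f,L_g gives L₀ (≤ ord 4).
L = (-216·x - 3600·x^3 - 5184·x^5 + 6480·x^7 + 17496·x^9)·Dx + (-40 - 1452·x^2 - 6480·x^4 - 4536·x^6 + 22680·x^8 + 26244·x^10)·Dx^2 + (-80·x - 980·x^3 - 2160·x^5 + 2952·x^7 + 12960·x^9 + 8748·x^11)·Dx^3 + (-1 - 20·x^2 - 109·x^4 + 981·x^8 + 1620·x^10 + 729·x^12)·Dx^4  (order 4).
h: a_k = 0, 0, 36, 0, -120, 0, …
ICs: h(0) = 0, h′(0) = 0, h′′(0) = 72, h′′′(0) = 0.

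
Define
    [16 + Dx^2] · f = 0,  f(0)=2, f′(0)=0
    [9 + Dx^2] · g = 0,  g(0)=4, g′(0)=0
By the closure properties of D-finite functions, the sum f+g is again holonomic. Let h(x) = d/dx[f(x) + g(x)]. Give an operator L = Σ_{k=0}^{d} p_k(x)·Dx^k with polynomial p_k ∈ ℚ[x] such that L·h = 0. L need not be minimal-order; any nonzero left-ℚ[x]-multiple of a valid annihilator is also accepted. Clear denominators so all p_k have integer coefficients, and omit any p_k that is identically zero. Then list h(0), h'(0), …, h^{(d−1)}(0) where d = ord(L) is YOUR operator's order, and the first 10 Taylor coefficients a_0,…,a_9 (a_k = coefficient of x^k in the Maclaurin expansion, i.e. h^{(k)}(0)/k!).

f: a_k = 2, 0, -16, 0, 64/3, 0, -512/45, 0, 1024/315, 0, …
g: a_k = 4, 0, -18, 0, 27/2, 0, -81/20, 0, 729/1120, 0, …
L₀ := lclm(L_f,L_g); ord L₀ ≤ 2+2.
h₀' ⇒ L via d/dx closure of L₀.
L = 144 + 25·Dx^2 + Dx^4  (order 4).
h: a_k = 0, -68, 0, 418/3, 0, -2777/30, 0, 39329/1260, 0, -583337/90720, …
ICs: h(0) = 0, h′(0) = -68, h′′(0) = 0, h′′′(0) = 836.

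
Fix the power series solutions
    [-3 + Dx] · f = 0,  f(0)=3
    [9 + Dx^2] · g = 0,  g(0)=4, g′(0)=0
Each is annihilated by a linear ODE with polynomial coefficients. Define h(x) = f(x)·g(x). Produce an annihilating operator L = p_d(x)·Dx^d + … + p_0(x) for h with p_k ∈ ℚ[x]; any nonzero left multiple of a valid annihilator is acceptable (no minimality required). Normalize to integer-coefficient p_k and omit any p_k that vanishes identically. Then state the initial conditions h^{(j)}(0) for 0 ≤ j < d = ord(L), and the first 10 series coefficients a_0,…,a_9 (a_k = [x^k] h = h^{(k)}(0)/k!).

f: a_k = 3, 9, 27/2, 27/2, 81/8, 243/40, 243/80, 729/560, 2187/4480, 729/4480, …
g: a_k = 4, 0, -18, 0, 27/2, 0, -81/20, 0, 729/1120, 0, …
Product ⇒ symmetric product L₀, ord ≤ 2.
L = 18 - 6·Dx + Dx^2  (order 2).
h: a_k = 12, 36, 0, -108, -162, -486/5, 0, 1458/35, 2187/70, 729/70, …
ICs: h(0) = 12, h′(0) = 36.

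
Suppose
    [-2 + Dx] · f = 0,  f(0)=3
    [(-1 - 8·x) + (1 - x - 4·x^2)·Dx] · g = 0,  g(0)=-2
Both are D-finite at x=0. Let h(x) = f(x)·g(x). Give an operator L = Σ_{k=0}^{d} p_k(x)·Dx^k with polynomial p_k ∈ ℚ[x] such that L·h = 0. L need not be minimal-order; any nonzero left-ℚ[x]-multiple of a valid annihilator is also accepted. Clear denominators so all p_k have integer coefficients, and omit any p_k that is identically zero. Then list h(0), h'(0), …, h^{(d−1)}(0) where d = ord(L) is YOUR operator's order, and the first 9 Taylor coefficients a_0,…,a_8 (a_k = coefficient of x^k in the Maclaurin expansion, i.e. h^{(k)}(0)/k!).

f: a_k = 3, 6, 6, 4, 2, 4/5, 4/15, 8/105, 2/105, …
g: a_k = -2, -2, -10, -18, -58, -130, -362, -882, -2330, …
Product ⇒ symmetric product L₀, ord ≤ 1.
L = (3 + 6·x - 8·x^2) + (-1 + x + 4·x^2)·Dx  (order 1).
h: a_k = -6, -18, -54, -134, -354, -4458/5, -34622/15, -205614/35, -528754/35, …
ICs: h(0) = -6.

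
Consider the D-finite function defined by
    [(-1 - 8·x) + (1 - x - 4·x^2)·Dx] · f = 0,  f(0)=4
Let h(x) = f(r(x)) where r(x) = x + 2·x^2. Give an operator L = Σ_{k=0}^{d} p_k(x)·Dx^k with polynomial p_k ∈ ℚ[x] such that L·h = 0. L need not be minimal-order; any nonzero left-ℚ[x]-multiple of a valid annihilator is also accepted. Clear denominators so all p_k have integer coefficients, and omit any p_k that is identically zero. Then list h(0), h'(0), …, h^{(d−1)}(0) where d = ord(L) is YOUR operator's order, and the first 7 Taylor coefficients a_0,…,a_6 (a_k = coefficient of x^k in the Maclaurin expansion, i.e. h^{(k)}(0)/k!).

f: a_k = 4, 4, 20, 36, 116, 260, 724, …
Substitute x→r, Dx→(1/r')Dx; clear ⇒ L₀.
L = (1 + 12·x + 48·x^2 + 64·x^3) + (-1 + x + 6·x^2 + 16·x^3 + 16·x^4)·Dx  (order 1).
h: a_k = 4, 4, 28, 116, 412, 1620, 6396, …
ICs: h(0) = 4.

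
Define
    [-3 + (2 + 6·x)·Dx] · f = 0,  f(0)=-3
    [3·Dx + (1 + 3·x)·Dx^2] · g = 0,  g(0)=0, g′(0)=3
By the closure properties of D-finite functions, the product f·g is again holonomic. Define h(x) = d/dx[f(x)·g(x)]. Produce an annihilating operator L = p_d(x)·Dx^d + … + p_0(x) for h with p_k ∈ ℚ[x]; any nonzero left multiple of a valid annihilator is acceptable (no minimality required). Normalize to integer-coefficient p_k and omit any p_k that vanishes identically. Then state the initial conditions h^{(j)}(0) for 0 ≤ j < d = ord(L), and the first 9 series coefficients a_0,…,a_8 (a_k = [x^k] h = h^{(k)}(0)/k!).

f: a_k = -3, -9/2, 27/8, -81/16, 1215/128, -5103/256, 45927/1024, -216513/2048, 8444007/32768, …
g: a_k = 0, 3, -9/2, 9, -81/4, 243/5, -243/2, 2187/7, -6561/8, …
L₀ := L_f ⊗_s L_g (sym. prod.), ord ≤ 2.
Derive L from L₀ (diff closure).
L = 9 + (24 + 72·x)·Dx + (4 + 24·x + 36·x^2)·Dx^2  (order 2).
h: a_k = -9, 0, 81/8, -81/2, 17253/128, -67797/160, 6655041/5120, -17642529/4480, 2717848323/229376, …
ICs: h(0) = -9, h′(0) = 0.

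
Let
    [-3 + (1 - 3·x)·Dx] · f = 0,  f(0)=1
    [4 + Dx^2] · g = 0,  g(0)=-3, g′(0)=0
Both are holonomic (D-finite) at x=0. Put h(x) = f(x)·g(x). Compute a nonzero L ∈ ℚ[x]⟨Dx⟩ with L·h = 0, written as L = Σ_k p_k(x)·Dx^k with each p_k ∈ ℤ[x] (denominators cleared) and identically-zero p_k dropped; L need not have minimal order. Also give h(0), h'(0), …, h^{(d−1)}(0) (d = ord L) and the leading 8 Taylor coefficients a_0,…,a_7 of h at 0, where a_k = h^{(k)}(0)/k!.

L = (-4 + 12·x) + 6·Dx + (-1 + 3·x)·Dx^2  (order 2).
h: a_k = -3, -9, -21, -63, -191, -573, -25781/15, -25781/5, …
ICs: h(0) = -3, h′(0) = -9.

f: a_k = 1, 3, 9, 27, 81, 243, 729, 2187, …
g: a_k = -3, 0, 6, 0, -2, 0, 4/15, 0, …
f·g: L₀ = L_f ⊗_s L_g, ord ≤ 1·2.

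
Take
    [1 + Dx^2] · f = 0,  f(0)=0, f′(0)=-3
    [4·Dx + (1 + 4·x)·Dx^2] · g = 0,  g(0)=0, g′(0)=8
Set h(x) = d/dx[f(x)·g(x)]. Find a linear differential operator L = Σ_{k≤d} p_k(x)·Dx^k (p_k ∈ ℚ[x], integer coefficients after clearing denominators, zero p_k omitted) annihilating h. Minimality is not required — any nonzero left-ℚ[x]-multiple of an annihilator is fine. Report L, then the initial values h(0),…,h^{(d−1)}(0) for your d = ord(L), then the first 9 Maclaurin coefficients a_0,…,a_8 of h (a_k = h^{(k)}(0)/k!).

L = (-12355 - 1064·x - 6288·x^2 - 16128·x^3 - 13568·x^4 + 6144·x^5 + 4096·x^6) + (-3384 - 15968·x - 14080·x^2 - 15360·x^3 + 10240·x^4 + 8192·x^5)·Dx + (-12502 - 2384·x - 10016·x^2 - 19968·x^3 - 14848·x^4 + 12288·x^5 + 8192·x^6)·Dx^2 + (-3384 - 15968·x - 14080·x^2 - 15360·x^3 + 10240·x^4 + 8192·x^5)·Dx^3 + (-147 - 1320·x - 3728·x^2 - 3840·x^3 - 1280·x^4 + 6144·x^5 + 4096·x^6)·Dx^4  (order 4).
h: a_k = 0, -48, 144, -496, 1880, -7246, 141134/5, -2325068/21, 3053769/7, …
ICs: h(0) = 0, h′(0) = -48, h′′(0) = 288, h′′′(0) = -2976.

f: a_k = 0, -3, 0, 1/2, 0, -1/40, 0, 1/1680, 0, …
g: a_k = 0, 8, -16, 128/3, -128, 2048/5, -4096/3, 32768/7, -16384, …
f·g: L₀ = L_f ⊗_s L_g, ord ≤ 2·2.
h₀' ⇒ L via d/dx closure of L₀.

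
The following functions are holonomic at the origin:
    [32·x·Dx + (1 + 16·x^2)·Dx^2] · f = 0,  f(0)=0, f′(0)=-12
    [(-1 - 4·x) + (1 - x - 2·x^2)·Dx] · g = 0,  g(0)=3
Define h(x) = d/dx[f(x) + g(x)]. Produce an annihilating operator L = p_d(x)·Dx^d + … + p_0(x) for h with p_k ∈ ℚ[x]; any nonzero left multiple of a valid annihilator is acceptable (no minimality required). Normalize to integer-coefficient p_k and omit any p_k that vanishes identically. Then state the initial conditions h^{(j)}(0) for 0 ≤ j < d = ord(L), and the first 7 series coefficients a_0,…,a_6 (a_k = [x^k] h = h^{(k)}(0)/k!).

f: a_k = 0, -12, 0, 64, 0, -3072/5, 0, …
g: a_k = 3, 3, 9, 15, 33, 63, 129, …
f+g: L₀ = lclm(L_f,L_g), ord ≤ 2+1.
h₀' ⇒ L via d/dx closure of L₀.
L = (96 - 384·x - 6912·x^2 - 15360·x^3 - 40704·x^4 - 12288·x^6) + (-31 - 104·x + 392·x^2 - 736·x^3 - 14912·x^4 - 27904·x^5 - 3072·x^6 - 12288·x^7)·Dx + (3 + 19·x + 128·x^2 + 152·x^3 + 1128·x^4 - 2496·x^5 - 2560·x^6 - 1024·x^7 - 2048·x^8)·Dx^2  (order 2).
h: a_k = -9, 18, 237, 132, -2757, 774, 50937, …
ICs: h(0) = -9, h′(0) = 18.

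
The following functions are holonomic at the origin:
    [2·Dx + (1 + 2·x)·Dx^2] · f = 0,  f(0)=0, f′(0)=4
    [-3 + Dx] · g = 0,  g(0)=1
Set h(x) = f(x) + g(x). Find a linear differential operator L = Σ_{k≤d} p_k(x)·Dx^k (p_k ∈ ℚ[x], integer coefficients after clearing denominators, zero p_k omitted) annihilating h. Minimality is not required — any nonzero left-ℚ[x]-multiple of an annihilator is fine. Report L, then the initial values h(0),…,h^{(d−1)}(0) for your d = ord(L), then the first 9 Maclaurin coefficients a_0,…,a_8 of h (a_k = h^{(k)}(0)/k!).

f: a_k = 0, 4, -4, 16/3, -8, 64/5, -64/3, 256/7, -64, …
g: a_k = 1, 3, 9/2, 9/2, 27/8, 81/40, 81/80, 243/560, 729/4480, …
h₀=f+g: left-lcm gives L₀, ord ≤ 3.
L = (-42 - 36·x)·Dx + (-1 - 36·x - 36·x^2)·Dx^2 + (5 + 16·x + 12·x^2)·Dx^3  (order 3).
h: a_k = 1, 7, 1/2, 59/6, -37/8, 593/40, -4877/240, 20723/560, -285991/4480, …
ICs: h(0) = 1, h′(0) = 7, h′′(0) = 1.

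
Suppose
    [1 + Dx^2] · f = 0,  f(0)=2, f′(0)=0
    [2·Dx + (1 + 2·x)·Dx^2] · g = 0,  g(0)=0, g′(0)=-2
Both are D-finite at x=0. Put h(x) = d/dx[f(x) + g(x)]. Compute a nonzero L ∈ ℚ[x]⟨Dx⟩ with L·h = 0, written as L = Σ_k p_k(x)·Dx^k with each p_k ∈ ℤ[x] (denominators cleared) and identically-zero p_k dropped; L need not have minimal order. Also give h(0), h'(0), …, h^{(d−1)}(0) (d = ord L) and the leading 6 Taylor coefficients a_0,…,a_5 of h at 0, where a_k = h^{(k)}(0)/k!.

f: a_k = 2, 0, -1, 0, 1/12, 0, …
g: a_k = 0, -2, 2, -8/3, 4, -32/5, …
Weyl lclm of L_f,L_g ⇒ L₀ (ord ≤ 4).
Derive L from L₀ (diff closure).
L = (50 + 8·x + 8·x^2) + (9 + 22·x + 12·x^2 + 8·x^3)·Dx + (50 + 8·x + 8·x^2)·Dx^2 + (9 + 22·x + 12·x^2 + 8·x^3)·Dx^3  (order 3).
h: a_k = -2, 2, -8, 49/3, -32, 3839/60, …
ICs: h(0) = -2, h′(0) = 2, h′′(0) = -16.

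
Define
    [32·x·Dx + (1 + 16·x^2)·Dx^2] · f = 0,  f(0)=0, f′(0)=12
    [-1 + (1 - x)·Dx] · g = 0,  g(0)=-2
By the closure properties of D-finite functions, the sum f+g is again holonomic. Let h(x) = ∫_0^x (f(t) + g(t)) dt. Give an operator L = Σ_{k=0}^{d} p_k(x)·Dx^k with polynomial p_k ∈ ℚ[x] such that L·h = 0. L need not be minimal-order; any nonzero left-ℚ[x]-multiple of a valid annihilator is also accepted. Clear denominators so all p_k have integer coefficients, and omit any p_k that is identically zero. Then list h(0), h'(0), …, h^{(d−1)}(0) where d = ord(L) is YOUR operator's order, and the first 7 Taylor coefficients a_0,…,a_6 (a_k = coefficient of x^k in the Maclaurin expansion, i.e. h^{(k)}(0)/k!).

L = (32 - 128·x - 1536·x^2)·Dx^2 + (-19 + 32·x + 656·x^2 - 1536·x^3)·Dx^3 + (1 + 15·x + 240·x^3 - 256·x^4)·Dx^4  (order 4).
h: a_k = 0, -2, 5, -2/3, -33/2, -2/5, 1531/15, …
ICs: h(0) = 0, h′(0) = -2, h′′(0) = 10, h′′′(0) = -4.

f: a_k = 0, 12, 0, -64, 0, 3072/5, 0, …
g: a_k = -2, -2, -2, -2, -2, -2, -2, …
Weyl lclm of L_f,L_g ⇒ L₀ (ord ≤ 3).
∫: right-multiply L₀ by Dx.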